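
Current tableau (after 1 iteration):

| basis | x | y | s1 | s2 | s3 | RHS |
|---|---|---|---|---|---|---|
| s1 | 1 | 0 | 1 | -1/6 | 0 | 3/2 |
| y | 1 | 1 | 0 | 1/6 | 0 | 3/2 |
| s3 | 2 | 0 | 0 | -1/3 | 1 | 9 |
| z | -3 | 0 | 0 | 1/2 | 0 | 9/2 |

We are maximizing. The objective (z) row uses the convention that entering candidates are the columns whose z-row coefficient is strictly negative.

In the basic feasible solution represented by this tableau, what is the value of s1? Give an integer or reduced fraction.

3/2

s1 is basic (row 1); its value is the RHS of that row: 3/2.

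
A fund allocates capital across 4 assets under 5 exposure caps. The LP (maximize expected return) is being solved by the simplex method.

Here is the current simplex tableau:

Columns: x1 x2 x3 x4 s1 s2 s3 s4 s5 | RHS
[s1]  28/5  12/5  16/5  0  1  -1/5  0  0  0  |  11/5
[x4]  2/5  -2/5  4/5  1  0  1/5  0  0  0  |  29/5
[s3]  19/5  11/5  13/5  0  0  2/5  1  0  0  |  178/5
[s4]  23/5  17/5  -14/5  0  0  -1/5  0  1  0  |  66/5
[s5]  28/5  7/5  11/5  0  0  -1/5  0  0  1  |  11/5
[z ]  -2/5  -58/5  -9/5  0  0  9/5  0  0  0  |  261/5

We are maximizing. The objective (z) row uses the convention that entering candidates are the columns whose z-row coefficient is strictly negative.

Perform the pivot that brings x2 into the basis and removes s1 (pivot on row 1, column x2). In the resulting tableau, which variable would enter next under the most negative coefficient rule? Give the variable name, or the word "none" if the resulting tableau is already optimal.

none

Pivot element 12/5. New z-row = old z-row − (-58/5)·(row 1/(12/5)).
Updated z-row coefficients: x1: 80/3, x2: 0, x3: 41/3, x4: 0, s1: 29/6, s2: 5/6, s3: 0, s4: 0, s5: 0.
No coefficient is strictly negative; the tableau after this pivot is optimal.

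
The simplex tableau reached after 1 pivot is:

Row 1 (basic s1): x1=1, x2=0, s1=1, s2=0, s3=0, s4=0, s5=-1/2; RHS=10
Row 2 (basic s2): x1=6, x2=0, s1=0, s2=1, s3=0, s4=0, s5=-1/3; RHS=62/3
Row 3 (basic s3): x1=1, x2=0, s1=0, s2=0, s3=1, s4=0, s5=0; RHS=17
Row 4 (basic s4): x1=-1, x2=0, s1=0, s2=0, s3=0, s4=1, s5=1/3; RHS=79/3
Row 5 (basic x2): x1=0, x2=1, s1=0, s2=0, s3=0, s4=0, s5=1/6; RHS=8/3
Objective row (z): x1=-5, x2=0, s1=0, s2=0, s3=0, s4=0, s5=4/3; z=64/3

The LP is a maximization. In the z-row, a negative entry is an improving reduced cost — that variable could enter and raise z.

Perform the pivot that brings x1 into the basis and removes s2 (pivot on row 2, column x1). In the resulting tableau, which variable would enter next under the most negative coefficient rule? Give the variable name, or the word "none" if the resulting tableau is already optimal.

Pivot element 6. New z-row = old z-row − (-5)·(row 2/6).
Updated z-row coefficients: x1: 0, x2: 0, s1: 0, s2: 5/6, s3: 0, s4: 0, s5: 19/18.
No coefficient is strictly negative; the tableau after this pivot is optimal.

none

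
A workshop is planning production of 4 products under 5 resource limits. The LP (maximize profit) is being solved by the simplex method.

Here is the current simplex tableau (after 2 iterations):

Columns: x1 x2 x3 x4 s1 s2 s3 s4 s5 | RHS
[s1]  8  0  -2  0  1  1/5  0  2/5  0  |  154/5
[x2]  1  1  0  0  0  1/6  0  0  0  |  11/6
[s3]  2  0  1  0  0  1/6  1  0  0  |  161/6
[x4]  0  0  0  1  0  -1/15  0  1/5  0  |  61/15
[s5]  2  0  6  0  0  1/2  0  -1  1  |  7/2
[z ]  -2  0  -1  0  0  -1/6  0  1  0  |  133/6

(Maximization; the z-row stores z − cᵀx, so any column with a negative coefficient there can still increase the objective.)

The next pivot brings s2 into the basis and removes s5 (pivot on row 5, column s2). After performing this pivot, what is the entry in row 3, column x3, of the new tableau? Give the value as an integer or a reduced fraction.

Pivot element is row 5, column s2: 1/2.
Normalize row 5: new (row 5, x3) = 6/(1/2) = 12.
row 3 ← row 3 − (1/6)·(new row 5): 1 − (1/6)·12 = -1.

-1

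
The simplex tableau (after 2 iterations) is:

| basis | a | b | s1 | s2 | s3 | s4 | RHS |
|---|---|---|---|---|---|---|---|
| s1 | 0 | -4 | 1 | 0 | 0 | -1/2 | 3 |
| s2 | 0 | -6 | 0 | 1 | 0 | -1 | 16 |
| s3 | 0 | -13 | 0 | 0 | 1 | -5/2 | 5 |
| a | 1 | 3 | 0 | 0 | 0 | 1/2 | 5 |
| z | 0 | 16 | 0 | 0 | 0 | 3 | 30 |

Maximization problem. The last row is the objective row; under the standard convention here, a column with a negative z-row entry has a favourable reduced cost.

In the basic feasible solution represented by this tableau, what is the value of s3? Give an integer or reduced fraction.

s3 is basic (row 3); its value is the RHS of that row: 5.

5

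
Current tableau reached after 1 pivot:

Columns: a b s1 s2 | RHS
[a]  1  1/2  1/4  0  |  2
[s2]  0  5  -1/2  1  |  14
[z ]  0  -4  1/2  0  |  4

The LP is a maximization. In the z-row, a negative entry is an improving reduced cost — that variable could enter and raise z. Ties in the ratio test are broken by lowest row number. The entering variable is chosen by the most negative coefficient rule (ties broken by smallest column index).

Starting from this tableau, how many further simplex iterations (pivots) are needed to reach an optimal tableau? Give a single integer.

1

pivot: b in, s2 out → z = 76/5
No improving column remains; optimal.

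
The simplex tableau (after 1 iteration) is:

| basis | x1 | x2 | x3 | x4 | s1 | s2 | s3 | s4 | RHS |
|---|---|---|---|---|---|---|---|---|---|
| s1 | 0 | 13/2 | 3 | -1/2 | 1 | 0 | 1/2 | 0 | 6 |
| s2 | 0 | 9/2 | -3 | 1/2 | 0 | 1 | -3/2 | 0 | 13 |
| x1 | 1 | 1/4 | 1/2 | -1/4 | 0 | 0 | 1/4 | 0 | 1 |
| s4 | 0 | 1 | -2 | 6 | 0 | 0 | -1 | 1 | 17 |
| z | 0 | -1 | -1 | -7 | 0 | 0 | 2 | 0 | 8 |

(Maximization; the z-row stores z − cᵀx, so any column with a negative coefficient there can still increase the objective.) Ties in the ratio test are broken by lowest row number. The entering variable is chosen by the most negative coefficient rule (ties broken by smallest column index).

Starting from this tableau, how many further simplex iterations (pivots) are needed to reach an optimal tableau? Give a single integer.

2

pivot: x4 in, s4 out → z = 167/6
pivot: x3 in, s1 out → z = 1243/34
No improving column remains; optimal.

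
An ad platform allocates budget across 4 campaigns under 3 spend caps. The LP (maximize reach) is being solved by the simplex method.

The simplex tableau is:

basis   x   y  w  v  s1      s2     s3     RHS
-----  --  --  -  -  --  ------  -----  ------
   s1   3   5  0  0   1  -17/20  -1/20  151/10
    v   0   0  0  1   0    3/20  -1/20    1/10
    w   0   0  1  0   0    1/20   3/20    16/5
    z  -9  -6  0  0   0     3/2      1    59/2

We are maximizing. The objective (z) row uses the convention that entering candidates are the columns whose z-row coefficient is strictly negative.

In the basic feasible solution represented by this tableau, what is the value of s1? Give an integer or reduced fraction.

s1 is basic (row 1); its value is the RHS of that row: 151/10.

151/10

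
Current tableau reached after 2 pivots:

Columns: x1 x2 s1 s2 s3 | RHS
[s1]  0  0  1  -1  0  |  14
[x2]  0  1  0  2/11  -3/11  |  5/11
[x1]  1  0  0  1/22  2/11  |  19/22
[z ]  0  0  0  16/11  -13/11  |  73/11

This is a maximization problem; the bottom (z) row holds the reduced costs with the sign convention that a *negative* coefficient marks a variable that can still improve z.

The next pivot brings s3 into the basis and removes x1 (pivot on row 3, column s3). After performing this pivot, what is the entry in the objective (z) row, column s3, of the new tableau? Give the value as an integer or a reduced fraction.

0

Pivot element is row 3, column s3: 2/11.
Normalize row 3: new (row 3, s3) = (2/11)/(2/11) = 1.
z-row ← z-row − (-13/11)·(new row 3): -13/11 − (-13/11)·1 = 0.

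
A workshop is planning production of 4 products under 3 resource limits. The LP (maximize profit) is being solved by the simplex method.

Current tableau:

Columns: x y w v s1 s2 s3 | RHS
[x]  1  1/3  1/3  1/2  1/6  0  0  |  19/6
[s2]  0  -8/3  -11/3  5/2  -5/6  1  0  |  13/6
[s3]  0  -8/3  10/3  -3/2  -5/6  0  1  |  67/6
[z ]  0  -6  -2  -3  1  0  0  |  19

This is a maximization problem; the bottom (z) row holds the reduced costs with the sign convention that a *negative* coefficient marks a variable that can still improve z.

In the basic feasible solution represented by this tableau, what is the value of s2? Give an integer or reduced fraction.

13/6

s2 is basic (row 2); its value is the RHS of that row: 13/6.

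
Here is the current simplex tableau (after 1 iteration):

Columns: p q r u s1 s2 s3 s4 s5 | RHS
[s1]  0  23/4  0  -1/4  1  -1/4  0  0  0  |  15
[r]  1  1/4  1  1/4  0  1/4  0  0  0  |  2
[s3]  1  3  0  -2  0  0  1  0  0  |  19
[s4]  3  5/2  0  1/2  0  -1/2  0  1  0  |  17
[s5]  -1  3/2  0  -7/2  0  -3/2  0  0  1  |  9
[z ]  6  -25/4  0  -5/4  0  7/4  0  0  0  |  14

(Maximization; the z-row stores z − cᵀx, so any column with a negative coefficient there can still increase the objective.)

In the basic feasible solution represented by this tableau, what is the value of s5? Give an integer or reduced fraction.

s5 is basic (row 5); its value is the RHS of that row: 9.

9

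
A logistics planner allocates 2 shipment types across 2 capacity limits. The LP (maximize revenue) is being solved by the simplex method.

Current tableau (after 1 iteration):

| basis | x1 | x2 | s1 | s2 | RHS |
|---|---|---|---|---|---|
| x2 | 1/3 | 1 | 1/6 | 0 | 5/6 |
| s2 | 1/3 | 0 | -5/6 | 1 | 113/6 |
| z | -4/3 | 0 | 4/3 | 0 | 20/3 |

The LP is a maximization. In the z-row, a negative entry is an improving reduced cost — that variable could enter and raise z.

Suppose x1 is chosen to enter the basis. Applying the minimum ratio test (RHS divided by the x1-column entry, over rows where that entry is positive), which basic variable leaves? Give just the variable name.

x2

Ratios: row 1 (x2): (5/6)/(1/3) = 5/2; row 2 (s2): (113/6)/(1/3) = 113/2.
Minimum ratio 5/2 is in the x2 row, so x2 leaves.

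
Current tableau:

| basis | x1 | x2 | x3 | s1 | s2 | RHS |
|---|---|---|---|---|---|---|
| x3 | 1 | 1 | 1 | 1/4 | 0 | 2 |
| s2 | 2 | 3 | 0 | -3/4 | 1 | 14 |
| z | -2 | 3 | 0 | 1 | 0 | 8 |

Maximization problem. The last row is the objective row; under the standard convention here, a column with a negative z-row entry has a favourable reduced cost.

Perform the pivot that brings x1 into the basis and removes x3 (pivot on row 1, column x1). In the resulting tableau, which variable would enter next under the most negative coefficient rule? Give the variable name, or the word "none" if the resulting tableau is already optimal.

Pivot element 1. New z-row = old z-row − (-2)·(row 1/1).
Updated z-row coefficients: x1: 0, x2: 5, x3: 2, s1: 3/2, s2: 0.
No coefficient is strictly negative; the tableau after this pivot is optimal.

none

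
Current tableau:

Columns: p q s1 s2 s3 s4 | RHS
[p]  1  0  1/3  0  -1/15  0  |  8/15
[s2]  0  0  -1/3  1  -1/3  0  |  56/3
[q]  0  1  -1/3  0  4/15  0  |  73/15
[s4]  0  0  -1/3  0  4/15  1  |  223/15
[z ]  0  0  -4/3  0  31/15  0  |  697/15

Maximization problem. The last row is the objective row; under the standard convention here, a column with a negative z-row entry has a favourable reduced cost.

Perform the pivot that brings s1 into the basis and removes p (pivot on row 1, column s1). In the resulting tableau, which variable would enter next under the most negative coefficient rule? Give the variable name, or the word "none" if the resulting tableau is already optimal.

none

Pivot element 1/3. New z-row = old z-row − (-4/3)·(row 1/(1/3)).
Updated z-row coefficients: p: 4, q: 0, s1: 0, s2: 0, s3: 9/5, s4: 0.
No coefficient is strictly negative; the tableau after this pivot is optimal.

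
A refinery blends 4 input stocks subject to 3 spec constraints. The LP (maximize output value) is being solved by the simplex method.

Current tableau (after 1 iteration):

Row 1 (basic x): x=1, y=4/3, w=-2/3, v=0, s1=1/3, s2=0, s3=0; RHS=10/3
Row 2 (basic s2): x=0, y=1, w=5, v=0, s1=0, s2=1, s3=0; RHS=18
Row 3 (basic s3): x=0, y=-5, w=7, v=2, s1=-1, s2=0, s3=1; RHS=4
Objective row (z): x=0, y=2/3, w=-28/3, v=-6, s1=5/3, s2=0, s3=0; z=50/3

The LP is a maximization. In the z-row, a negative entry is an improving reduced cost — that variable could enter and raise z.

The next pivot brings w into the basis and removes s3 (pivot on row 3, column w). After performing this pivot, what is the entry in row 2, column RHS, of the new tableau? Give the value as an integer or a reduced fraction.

Pivot element is row 3, column w: 7.
Normalize row 3: new (row 3, RHS) = 4/7 = 4/7.
row 2 ← row 2 − 5·(new row 3): 18 − 5·(4/7) = 106/7.

106/7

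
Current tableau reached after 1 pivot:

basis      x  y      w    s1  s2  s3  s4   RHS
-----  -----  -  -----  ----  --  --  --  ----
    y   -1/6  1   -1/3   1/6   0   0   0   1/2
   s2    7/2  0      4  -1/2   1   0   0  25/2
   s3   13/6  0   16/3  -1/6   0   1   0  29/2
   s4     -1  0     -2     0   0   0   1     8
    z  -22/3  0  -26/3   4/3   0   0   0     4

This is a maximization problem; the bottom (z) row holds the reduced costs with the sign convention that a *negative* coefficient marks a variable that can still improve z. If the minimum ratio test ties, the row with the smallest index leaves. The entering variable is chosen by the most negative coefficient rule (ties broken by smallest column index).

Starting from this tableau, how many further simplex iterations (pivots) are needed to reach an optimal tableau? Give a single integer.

pivot: w in, s3 out → z = 441/16
pivot: x in, s2 out → z = 463/15
No improving column remains; optimal.

2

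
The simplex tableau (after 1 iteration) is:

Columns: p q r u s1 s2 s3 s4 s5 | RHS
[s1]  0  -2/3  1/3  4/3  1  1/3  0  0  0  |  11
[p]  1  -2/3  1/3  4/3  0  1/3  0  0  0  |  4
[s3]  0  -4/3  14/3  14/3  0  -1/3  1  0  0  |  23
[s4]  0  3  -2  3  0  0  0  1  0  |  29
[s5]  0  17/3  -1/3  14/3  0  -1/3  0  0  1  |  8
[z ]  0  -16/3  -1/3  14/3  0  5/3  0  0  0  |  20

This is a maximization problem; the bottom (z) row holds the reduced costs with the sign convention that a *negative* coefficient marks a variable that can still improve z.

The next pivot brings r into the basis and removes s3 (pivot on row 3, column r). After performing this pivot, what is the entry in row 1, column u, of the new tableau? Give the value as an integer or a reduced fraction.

Pivot element is row 3, column r: 14/3.
Normalize row 3: new (row 3, u) = (14/3)/(14/3) = 1.
row 1 ← row 1 − (1/3)·(new row 3): 4/3 − (1/3)·1 = 1.

1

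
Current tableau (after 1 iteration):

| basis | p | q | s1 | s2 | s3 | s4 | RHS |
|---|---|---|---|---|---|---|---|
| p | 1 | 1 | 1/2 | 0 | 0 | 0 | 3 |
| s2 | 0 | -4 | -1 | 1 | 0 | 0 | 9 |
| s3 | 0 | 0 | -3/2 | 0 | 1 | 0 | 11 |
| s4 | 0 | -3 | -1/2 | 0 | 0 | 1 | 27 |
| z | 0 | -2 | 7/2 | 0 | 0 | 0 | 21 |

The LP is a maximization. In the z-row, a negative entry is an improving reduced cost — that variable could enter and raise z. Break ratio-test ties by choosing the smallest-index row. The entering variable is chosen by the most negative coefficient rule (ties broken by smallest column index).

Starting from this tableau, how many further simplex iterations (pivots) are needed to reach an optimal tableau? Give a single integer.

1

pivot: q in, p out → z = 27
No improving column remains; optimal.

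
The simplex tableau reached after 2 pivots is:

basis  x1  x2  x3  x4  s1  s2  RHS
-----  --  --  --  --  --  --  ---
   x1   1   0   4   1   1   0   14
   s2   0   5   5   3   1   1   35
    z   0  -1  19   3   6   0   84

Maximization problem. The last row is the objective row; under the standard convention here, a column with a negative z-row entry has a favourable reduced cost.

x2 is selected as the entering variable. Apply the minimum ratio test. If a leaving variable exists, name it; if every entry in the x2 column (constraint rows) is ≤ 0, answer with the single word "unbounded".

Ratios: row 1 (x1): entry 0 ≤ 0, skip; row 2 (s2): 35/5 = 7.
Minimum ratio is in the s2 row, so s2 leaves.

s2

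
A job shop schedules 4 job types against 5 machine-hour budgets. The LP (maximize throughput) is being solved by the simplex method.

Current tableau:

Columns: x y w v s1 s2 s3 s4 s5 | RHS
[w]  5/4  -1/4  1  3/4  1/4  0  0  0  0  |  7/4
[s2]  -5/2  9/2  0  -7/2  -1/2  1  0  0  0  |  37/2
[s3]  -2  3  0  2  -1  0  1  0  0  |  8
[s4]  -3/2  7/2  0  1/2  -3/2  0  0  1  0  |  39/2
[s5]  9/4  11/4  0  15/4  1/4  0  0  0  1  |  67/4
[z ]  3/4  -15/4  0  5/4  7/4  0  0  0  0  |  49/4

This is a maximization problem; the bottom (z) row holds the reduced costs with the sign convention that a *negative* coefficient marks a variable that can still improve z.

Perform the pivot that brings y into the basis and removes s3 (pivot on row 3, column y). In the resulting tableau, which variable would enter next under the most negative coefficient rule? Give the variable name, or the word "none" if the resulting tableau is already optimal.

x

Pivot element 3. New z-row = old z-row − (-15/4)·(row 3/3).
Updated z-row coefficients: x: -7/4, y: 0, w: 0, v: 15/4, s1: 1/2, s2: 0, s3: 5/4, s4: 0, s5: 0.
The most negative is -7/4 in column x, so x would enter next.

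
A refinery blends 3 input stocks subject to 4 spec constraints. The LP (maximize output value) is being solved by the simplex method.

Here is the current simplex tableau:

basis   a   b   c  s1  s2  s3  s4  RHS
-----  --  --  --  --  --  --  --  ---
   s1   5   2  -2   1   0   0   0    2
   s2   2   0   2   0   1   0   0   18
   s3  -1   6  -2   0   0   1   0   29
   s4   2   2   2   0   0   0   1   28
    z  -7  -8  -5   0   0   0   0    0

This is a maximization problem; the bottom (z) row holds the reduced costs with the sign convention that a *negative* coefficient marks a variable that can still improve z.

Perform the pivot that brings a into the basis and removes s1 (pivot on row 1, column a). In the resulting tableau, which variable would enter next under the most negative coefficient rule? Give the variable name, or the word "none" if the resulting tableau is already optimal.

Pivot element 5. New z-row = old z-row − (-7)·(row 1/5).
Updated z-row coefficients: a: 0, b: -26/5, c: -39/5, s1: 7/5, s2: 0, s3: 0, s4: 0.
The most negative is -39/5 in column c, so c would enter next.

c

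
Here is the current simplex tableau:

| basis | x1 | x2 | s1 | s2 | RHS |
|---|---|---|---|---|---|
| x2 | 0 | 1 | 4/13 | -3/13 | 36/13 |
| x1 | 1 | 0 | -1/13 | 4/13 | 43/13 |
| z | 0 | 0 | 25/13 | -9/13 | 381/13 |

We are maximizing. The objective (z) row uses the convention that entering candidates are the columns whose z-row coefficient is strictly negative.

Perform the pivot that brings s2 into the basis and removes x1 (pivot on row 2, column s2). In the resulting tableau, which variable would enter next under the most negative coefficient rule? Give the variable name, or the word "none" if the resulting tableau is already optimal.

none

Pivot element 4/13. New z-row = old z-row − (-9/13)·(row 2/(4/13)).
Updated z-row coefficients: x1: 9/4, x2: 0, s1: 7/4, s2: 0.
No coefficient is strictly negative; the tableau after this pivot is optimal.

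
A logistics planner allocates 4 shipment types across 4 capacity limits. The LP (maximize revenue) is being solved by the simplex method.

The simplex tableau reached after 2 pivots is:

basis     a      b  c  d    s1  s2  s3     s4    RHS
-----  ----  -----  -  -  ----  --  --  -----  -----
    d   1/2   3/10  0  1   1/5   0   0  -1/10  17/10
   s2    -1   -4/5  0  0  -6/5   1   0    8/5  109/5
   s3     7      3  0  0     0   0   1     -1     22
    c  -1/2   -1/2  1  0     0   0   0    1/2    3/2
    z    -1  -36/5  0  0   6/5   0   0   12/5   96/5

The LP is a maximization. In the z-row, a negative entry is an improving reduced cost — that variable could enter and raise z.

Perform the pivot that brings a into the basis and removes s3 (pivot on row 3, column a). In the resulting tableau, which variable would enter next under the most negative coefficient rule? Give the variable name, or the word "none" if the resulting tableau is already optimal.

b

Pivot element 7. New z-row = old z-row − (-1)·(row 3/7).
Updated z-row coefficients: a: 0, b: -237/35, c: 0, d: 0, s1: 6/5, s2: 0, s3: 1/7, s4: 79/35.
The most negative is -237/35 in column b, so b would enter next.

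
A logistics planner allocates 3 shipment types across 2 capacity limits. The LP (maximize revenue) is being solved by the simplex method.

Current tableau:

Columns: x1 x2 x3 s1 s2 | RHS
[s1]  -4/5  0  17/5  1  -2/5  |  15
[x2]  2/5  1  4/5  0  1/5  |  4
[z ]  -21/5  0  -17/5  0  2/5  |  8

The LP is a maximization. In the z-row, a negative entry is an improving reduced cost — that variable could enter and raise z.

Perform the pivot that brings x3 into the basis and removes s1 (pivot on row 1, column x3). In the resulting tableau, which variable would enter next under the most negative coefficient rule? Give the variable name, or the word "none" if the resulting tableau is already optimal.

x1

Pivot element 17/5. New z-row = old z-row − (-17/5)·(row 1/(17/5)).
Updated z-row coefficients: x1: -5, x2: 0, x3: 0, s1: 1, s2: 0.
The most negative is -5 in column x1, so x1 would enter next.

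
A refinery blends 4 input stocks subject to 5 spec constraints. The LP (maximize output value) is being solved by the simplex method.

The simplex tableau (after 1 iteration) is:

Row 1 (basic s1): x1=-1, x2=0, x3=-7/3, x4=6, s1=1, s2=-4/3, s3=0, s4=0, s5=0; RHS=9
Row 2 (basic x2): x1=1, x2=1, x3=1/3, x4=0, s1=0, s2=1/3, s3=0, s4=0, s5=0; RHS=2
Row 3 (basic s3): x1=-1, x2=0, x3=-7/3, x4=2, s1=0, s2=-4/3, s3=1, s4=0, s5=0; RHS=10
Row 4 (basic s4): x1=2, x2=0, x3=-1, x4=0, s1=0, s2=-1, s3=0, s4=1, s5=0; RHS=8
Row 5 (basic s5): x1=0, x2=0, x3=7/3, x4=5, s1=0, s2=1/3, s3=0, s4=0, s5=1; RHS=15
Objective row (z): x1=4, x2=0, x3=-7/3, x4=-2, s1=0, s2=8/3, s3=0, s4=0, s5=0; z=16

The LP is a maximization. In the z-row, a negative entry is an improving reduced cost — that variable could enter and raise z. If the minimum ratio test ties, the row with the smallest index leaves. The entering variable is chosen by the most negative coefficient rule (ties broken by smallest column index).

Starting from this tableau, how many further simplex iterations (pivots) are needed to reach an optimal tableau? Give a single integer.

pivot: x3 in, x2 out → z = 30
pivot: x4 in, s5 out → z = 152/5
No improving column remains; optimal.

2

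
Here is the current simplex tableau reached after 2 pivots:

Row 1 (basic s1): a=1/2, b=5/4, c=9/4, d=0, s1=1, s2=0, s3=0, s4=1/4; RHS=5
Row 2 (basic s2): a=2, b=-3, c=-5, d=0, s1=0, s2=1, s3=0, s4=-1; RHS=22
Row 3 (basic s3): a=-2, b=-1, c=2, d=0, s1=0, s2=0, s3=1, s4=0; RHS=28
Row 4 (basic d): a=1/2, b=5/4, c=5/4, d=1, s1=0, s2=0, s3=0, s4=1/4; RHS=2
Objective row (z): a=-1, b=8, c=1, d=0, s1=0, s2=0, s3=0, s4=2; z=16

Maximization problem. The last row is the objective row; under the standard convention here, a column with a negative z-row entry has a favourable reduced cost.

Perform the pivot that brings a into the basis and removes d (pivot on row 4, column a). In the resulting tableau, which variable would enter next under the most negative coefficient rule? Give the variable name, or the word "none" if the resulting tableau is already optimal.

none

Pivot element 1/2. New z-row = old z-row − (-1)·(row 4/(1/2)).
Updated z-row coefficients: a: 0, b: 21/2, c: 7/2, d: 2, s1: 0, s2: 0, s3: 0, s4: 5/2.
No coefficient is strictly negative; the tableau after this pivot is optimal.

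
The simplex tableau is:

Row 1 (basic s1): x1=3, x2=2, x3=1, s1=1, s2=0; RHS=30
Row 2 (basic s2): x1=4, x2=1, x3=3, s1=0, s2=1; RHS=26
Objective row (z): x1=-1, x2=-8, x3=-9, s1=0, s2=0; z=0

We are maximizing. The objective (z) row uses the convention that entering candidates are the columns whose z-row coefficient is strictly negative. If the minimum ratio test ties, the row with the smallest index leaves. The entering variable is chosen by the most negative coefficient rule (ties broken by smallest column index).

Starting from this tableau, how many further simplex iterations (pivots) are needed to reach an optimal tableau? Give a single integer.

pivot: x3 in, s2 out → z = 78
pivot: x2 in, s1 out → z = 142
No improving column remains; optimal.

2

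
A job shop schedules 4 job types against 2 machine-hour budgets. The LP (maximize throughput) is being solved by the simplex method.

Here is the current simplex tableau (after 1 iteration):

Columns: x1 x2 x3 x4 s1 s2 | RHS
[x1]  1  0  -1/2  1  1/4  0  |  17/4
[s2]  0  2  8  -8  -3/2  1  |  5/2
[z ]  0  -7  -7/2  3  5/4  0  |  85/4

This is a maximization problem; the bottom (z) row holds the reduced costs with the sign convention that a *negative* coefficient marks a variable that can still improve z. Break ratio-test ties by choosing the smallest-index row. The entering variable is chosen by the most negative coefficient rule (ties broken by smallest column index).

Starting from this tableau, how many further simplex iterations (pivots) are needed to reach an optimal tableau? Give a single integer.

2

pivot: x2 in, s2 out → z = 30
pivot: x4 in, x1 out → z = 545/4
No improving column remains; optimal.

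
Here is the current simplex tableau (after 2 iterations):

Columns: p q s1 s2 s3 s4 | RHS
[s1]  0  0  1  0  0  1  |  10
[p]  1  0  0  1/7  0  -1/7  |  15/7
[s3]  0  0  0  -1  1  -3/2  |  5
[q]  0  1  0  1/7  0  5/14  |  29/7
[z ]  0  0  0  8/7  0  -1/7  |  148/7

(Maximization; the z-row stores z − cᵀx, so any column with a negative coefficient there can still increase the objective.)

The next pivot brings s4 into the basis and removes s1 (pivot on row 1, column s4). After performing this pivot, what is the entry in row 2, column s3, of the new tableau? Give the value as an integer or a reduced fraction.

Pivot element is row 1, column s4: 1.
Normalize row 1: new (row 1, s3) = 0/1 = 0.
row 2 ← row 2 − (-1/7)·(new row 1): 0 − (-1/7)·0 = 0.

0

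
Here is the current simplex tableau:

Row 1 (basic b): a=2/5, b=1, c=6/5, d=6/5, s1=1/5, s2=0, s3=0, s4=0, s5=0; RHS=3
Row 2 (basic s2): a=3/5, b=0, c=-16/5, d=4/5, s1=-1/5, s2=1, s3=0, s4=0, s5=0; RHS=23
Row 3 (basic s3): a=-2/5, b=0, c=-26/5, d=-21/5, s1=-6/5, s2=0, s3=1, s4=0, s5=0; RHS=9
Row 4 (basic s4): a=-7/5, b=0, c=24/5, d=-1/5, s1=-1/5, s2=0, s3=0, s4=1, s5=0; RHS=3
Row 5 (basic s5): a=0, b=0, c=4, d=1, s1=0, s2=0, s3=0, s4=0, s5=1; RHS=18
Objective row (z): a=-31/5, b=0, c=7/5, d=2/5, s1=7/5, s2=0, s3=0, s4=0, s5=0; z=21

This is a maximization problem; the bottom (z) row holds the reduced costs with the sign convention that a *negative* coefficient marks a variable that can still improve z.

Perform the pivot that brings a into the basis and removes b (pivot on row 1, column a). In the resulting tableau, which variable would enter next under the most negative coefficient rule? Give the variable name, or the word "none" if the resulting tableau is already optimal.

Pivot element 2/5. New z-row = old z-row − (-31/5)·(row 1/(2/5)).
Updated z-row coefficients: a: 0, b: 31/2, c: 20, d: 19, s1: 9/2, s2: 0, s3: 0, s4: 0, s5: 0.
No coefficient is strictly negative; the tableau after this pivot is optimal.

none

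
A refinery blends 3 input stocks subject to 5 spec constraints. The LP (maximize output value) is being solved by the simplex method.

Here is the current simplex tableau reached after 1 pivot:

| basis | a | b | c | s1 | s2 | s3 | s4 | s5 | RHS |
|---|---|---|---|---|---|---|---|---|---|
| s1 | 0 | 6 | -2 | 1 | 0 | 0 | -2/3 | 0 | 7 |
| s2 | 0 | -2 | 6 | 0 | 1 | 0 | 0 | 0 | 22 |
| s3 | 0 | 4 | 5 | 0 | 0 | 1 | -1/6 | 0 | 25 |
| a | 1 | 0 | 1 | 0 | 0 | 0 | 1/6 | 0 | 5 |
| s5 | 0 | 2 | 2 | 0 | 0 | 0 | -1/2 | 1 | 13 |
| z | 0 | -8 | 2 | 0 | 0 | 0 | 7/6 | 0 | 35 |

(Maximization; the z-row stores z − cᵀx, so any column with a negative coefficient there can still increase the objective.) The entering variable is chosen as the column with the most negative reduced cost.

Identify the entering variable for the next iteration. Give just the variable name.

b

Objective-row coefficients: a: 0, b: -8, c: 2, s1: 0, s2: 0, s3: 0, s4: 7/6, s5: 0.
The most negative is -8 in column b, so b enters.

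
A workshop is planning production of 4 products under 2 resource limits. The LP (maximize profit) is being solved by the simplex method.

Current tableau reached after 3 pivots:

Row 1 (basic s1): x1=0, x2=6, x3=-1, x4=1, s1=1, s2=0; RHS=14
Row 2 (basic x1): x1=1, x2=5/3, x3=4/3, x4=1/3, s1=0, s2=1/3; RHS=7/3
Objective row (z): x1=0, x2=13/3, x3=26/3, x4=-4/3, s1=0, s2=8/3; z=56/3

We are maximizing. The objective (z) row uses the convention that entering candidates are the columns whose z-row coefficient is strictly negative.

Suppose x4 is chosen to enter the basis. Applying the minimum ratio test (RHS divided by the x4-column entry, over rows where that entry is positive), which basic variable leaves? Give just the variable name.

Ratios: row 1 (s1): 14/1 = 14; row 2 (x1): (7/3)/(1/3) = 7.
Minimum ratio 7 is in the x1 row, so x1 leaves.

x1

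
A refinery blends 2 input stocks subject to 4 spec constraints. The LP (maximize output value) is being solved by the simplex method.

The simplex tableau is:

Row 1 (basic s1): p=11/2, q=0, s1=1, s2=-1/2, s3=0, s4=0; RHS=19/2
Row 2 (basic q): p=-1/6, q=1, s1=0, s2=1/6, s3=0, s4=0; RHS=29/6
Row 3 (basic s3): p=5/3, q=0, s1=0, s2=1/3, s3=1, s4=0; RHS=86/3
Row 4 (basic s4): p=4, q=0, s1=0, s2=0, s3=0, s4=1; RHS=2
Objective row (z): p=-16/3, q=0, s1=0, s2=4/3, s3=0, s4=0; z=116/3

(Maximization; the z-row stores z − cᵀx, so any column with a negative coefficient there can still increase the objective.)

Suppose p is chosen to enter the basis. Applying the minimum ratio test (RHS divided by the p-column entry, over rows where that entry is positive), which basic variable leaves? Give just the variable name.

s4

Ratios: row 1 (s1): (19/2)/(11/2) = 19/11; row 2 (q): entry -1/6 ≤ 0, skip; row 3 (s3): (86/3)/(5/3) = 86/5; row 4 (s4): 2/4 = 1/2.
Minimum ratio 1/2 is in the s4 row, so s4 leaves.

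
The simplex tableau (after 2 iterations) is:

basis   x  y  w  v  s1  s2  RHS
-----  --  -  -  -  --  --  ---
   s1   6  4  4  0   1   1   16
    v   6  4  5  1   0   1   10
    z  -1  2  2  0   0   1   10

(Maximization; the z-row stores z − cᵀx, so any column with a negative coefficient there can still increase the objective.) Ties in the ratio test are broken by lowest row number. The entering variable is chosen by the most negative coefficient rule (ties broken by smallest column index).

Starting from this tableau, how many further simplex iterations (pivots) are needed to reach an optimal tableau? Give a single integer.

pivot: x in, v out → z = 35/3
No improving column remains; optimal.

1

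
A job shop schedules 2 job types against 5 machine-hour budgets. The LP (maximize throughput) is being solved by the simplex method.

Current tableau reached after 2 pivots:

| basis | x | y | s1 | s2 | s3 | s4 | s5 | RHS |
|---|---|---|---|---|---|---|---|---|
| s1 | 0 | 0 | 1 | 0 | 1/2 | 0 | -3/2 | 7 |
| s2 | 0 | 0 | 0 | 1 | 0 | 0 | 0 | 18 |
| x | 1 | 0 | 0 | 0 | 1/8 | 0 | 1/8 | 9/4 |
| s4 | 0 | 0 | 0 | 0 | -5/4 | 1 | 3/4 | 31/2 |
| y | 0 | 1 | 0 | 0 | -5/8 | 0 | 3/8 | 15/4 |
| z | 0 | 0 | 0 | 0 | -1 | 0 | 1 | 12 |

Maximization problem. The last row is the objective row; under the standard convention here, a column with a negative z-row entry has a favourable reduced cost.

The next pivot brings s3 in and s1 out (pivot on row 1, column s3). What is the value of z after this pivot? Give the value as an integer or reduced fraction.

Minimum ratio for s3: 7/(1/2) = 14.
z changes by −(z-row coeff of s3)·ratio = −(-1)·14 = 14.
New z = 12 + 14 = 26.

26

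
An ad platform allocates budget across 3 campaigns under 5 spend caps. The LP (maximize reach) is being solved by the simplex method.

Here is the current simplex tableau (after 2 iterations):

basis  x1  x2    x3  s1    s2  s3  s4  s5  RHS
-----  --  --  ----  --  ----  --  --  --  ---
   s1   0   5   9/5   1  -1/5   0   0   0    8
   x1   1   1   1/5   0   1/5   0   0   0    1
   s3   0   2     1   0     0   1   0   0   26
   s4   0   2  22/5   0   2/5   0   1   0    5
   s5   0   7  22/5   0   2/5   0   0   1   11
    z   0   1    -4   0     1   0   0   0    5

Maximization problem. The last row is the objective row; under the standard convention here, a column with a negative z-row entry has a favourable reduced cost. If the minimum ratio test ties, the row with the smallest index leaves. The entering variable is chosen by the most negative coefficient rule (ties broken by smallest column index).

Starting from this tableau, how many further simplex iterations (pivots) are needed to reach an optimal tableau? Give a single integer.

1

pivot: x3 in, s4 out → z = 105/11
No improving column remains; optimal.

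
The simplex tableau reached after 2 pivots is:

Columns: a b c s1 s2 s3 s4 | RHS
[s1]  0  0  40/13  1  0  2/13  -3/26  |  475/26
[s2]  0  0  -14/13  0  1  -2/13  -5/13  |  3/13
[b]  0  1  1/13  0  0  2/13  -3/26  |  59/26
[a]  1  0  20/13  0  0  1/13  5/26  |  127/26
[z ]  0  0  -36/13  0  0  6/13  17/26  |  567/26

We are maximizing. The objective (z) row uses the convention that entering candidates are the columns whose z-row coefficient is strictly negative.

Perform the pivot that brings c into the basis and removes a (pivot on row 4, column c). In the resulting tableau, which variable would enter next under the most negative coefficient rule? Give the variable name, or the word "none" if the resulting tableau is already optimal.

Pivot element 20/13. New z-row = old z-row − (-36/13)·(row 4/(20/13)).
Updated z-row coefficients: a: 9/5, b: 0, c: 0, s1: 0, s2: 0, s3: 3/5, s4: 1.
No coefficient is strictly negative; the tableau after this pivot is optimal.

none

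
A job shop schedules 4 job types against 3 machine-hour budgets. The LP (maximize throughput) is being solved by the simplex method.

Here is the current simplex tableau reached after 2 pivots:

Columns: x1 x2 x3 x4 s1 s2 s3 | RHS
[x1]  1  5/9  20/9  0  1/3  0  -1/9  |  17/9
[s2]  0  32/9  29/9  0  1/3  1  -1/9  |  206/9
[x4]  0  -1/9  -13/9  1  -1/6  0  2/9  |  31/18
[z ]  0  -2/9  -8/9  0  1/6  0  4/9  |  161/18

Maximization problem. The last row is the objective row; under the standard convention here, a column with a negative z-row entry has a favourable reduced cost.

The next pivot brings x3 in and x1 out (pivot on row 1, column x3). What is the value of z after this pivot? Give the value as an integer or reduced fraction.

97/10

Minimum ratio for x3: (17/9)/(20/9) = 17/20.
z changes by −(z-row coeff of x3)·ratio = −(-8/9)·(17/20) = 34/45.
New z = 161/18 + (34/45) = 97/10.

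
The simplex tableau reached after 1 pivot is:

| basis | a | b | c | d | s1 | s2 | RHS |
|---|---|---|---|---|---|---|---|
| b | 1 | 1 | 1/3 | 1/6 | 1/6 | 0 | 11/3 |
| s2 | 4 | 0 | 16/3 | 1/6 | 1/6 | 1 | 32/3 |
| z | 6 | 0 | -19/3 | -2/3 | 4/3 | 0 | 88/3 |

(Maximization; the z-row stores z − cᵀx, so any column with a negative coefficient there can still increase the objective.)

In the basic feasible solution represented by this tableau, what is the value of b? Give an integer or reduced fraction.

11/3

b is basic (row 1); its value is the RHS of that row: 11/3.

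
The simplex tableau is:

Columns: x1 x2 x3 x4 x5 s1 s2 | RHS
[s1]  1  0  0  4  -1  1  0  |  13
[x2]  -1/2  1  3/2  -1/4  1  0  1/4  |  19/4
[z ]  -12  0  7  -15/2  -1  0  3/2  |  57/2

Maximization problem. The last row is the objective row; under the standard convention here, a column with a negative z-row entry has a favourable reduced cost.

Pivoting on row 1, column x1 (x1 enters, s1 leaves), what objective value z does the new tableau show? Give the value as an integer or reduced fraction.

369/2

Minimum ratio for x1: 13/1 = 13.
z changes by −(z-row coeff of x1)·ratio = −(-12)·13 = 156.
New z = 57/2 + 156 = 369/2.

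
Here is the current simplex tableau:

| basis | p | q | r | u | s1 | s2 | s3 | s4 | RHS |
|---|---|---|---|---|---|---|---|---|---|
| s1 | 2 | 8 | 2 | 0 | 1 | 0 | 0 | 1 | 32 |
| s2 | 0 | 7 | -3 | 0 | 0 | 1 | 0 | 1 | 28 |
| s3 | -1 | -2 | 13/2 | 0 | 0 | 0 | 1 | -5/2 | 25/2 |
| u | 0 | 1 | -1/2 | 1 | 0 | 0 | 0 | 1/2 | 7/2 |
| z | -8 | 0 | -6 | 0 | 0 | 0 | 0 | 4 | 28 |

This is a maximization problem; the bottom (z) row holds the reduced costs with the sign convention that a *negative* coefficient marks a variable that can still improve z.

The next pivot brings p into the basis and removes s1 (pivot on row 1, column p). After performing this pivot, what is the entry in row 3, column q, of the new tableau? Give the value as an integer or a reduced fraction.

2

Pivot element is row 1, column p: 2.
Normalize row 1: new (row 1, q) = 8/2 = 4.
row 3 ← row 3 − (-1)·(new row 1): -2 − (-1)·4 = 2.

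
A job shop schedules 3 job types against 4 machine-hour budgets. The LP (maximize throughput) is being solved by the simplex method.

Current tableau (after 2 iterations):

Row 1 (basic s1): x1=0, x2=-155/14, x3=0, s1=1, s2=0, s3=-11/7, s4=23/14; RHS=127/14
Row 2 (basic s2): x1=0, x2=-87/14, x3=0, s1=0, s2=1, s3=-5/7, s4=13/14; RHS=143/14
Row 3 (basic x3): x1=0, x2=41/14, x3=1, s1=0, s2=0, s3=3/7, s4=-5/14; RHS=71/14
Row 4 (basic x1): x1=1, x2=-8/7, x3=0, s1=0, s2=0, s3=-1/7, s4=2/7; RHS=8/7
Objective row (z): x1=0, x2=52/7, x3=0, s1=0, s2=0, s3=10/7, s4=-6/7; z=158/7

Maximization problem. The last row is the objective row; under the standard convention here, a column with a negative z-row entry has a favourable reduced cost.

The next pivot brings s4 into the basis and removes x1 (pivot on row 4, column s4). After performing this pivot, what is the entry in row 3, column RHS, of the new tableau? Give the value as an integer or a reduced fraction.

Pivot element is row 4, column s4: 2/7.
Normalize row 4: new (row 4, RHS) = (8/7)/(2/7) = 4.
row 3 ← row 3 − (-5/14)·(new row 4): 71/14 − (-5/14)·4 = 13/2.

13/2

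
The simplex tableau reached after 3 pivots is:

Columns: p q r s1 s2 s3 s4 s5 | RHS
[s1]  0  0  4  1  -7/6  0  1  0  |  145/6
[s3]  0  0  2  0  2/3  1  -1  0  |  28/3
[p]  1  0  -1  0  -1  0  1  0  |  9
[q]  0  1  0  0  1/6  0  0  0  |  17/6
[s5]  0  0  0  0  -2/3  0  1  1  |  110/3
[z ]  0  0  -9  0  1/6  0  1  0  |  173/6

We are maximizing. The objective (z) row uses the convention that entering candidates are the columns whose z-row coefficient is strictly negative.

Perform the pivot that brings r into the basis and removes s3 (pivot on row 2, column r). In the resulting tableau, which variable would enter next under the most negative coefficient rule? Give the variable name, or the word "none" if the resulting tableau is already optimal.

Pivot element 2. New z-row = old z-row − (-9)·(row 2/2).
Updated z-row coefficients: p: 0, q: 0, r: 0, s1: 0, s2: 19/6, s3: 9/2, s4: -7/2, s5: 0.
The most negative is -7/2 in column s4, so s4 would enter next.

s4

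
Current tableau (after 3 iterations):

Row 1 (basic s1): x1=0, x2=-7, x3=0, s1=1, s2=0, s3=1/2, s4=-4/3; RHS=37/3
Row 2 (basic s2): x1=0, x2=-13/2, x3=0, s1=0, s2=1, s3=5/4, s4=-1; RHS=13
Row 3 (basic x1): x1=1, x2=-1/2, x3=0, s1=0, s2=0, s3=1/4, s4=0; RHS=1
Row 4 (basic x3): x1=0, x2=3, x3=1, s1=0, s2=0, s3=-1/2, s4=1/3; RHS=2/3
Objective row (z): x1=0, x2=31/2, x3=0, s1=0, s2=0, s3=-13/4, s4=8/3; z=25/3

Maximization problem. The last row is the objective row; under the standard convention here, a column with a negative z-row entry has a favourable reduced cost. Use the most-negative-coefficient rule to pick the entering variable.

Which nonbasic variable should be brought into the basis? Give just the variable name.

Objective-row coefficients: x1: 0, x2: 31/2, x3: 0, s1: 0, s2: 0, s3: -13/4, s4: 8/3.
The most negative is -13/4 in column s3, so s3 enters.

s3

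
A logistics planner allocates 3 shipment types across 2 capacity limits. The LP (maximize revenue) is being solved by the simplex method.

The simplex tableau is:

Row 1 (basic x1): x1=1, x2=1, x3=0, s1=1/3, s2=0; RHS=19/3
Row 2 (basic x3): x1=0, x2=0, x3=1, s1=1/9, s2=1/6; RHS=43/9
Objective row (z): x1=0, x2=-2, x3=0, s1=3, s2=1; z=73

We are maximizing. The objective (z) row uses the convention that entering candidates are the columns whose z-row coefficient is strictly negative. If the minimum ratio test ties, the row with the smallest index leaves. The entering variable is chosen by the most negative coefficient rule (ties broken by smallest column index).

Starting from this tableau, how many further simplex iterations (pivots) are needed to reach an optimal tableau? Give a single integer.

1

pivot: x2 in, x1 out → z = 257/3
No improving column remains; optimal.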